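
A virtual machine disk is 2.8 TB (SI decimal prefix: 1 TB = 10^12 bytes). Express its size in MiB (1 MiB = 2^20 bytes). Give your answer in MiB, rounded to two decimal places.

2.8 TB × 1,000,000,000,000 bytes/TB = 2,800,000,000,000 bytes
1 MiB = 1,048,576 bytes
2,800,000,000,000 / 1,048,576 = 2,670,288.09 MiB

2,670,288.09 MiB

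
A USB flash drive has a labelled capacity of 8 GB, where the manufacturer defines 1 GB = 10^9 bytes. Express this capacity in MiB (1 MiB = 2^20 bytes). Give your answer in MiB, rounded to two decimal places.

8 GB × 1,000,000,000 bytes/GB = 8,000,000,000 bytes
1 MiB = 1,048,576 bytes
8,000,000,000 / 1,048,576 = 7,629.39 MiB

7,629.39 MiB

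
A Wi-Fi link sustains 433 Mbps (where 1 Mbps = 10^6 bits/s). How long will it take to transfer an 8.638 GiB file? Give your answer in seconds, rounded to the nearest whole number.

8.638 GiB = 9,274,981,875.712 bytes = 74,199,855,005.696 bits
433 Mbps = 433,000,000 bits/s
time = 74,199,855,005.696 / 433,000,000 = 171 s

171 seconds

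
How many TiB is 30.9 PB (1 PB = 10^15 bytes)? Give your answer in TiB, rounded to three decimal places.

28,103.386 TiB

30.9 PB = 30.9 × 10^15 bytes = 30,900,000,000,000,000 bytes
1 TiB = 1,099,511,627,776 bytes
30,900,000,000,000,000 / 1,099,511,627,776 = 28,103.386 TiB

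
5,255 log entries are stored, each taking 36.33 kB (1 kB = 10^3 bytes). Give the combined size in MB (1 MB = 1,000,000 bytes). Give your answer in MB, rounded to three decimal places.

190.914 MB

Total = 5,255 × 36.33 kB = 190914.15 kB
= 190914.15 × 1,000 bytes = 190,914,150 bytes
1 MB = 1,000,000 bytes
190,914,150 / 1,000,000 = 190.914 MB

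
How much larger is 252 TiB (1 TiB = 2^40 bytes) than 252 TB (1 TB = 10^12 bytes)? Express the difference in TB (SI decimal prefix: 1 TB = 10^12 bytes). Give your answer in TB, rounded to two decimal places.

25.08 TB

252 TiB = 252 × 1,099,511,627,776 = 277,076,930,199,552 bytes
252 TB = 252 × 1,000,000,000,000 = 252,000,000,000,000 bytes
difference = 25,076,930,199,552 bytes
25,076,930,199,552 / 1,000,000,000,000 = 25.08 TB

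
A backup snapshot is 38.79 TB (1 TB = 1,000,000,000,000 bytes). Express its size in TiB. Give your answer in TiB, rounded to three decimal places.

35.279 TiB

38.79 TB × 1,000,000,000,000 bytes/TB = 38,790,000,000,000 bytes
1 TiB = 2^40 bytes = 1,099,511,627,776 bytes
38,790,000,000,000 / 1,099,511,627,776 = 35.279 TiB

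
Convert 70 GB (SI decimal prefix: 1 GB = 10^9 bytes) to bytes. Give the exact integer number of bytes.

70,000,000,000 bytes

70 × 1,000,000,000 = 70,000,000,000 bytes  (1 GB = 10^9 bytes)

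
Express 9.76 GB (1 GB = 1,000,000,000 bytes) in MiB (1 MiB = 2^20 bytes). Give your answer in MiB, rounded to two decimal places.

9.76 GB × 1,000,000,000 bytes/GB = 9,760,000,000 bytes
1 MiB = 2^20 bytes = 1,048,576 bytes
9,760,000,000 / 1,048,576 = 9,307.86 MiB

9,307.86 MiB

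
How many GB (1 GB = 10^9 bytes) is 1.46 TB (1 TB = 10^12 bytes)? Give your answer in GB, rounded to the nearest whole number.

1,460 GB

1.46 TB = 1.46 × 10^12 bytes = 1,460,000,000,000 bytes
1 GB = 1,000,000,000 bytes
1,460,000,000,000 / 1,000,000,000 = 1,460 GB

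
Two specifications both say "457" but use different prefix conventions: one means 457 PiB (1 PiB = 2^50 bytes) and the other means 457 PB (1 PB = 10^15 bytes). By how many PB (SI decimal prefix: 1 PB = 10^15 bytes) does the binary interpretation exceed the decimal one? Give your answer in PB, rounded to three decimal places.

57.536 PB

457 PiB = 457 × 1,125,899,906,842,624 = 514,536,257,427,079,168 bytes
457 PB = 457 × 1,000,000,000,000,000 = 457,000,000,000,000,000 bytes
difference = 57,536,257,427,079,168 bytes
57,536,257,427,079,168 / 1,000,000,000,000,000 = 57.536 PB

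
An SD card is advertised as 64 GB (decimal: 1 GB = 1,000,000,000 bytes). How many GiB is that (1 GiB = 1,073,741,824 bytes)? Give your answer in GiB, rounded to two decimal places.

64 GB = 64 × 10^9 bytes = 64,000,000,000 bytes
1 GiB = 2^30 bytes = 1,073,741,824 bytes
64,000,000,000 / 1,073,741,824 = 59.60 GiB

59.60 GiB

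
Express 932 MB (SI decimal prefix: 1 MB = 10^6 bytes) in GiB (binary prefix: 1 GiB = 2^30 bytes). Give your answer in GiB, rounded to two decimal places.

0.87 GiB

932 MB = 932 × 10^6 bytes = 932,000,000 bytes
1 GiB = 2^30 bytes = 1,073,741,824 bytes
932,000,000 / 1,073,741,824 = 0.87 GiB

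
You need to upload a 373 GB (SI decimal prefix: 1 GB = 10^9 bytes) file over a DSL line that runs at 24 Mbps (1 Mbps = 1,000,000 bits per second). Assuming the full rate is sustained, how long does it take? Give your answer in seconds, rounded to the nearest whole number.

373 GB = 373,000,000,000 bytes = 2,984,000,000,000 bits
24 Mbps = 24,000,000 bits/s
time = 2,984,000,000,000 / 24,000,000 = 124,333 s

124,333 seconds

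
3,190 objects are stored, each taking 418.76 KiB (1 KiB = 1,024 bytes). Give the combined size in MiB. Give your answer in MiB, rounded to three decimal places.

1,304.536 MiB

Total = 3,190 × 418.76 KiB = 1335844.4 KiB
= 1335844.4 × 1,024 bytes = 1,367,904,665.6 bytes
1 MiB = 1,048,576 bytes
1,367,904,665.6 / 1,048,576 = 1,304.536 MiB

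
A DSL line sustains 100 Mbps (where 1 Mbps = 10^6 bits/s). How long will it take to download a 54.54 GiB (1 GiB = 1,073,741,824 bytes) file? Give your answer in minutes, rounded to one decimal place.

54.54 GiB = 58,561,879,080.96 bytes = 468,495,032,647.68 bits
100 Mbps = 100,000,000 bits/s
time = 468,495,032,647.68 / 100,000,000 = 4,684.95 s
4,684.95 s / 60 = 78.1 minutes

78.1 minutes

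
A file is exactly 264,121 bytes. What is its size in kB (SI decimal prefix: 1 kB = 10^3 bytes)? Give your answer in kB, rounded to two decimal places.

264.12 kB

264,121 bytes given.
1 kB = 10^3 bytes = 1,000 bytes
264,121 / 1,000 = 264.12 kB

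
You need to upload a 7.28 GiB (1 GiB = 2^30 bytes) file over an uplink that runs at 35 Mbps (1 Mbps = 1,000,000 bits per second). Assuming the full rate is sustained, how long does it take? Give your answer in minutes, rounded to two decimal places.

29.78 minutes

7.28 GiB = 7,816,840,478.72 bytes = 62,534,723,829.76 bits
35 Mbps = 35,000,000 bits/s
time = 62,534,723,829.76 / 35,000,000 = 1,786.706 s
1,786.706 s / 60 = 29.78 minutes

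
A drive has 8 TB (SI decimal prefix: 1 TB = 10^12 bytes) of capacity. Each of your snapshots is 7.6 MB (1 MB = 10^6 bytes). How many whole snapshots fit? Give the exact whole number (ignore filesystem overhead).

Capacity: 8 TB = 8,000,000,000,000 bytes
Per item: 7.6 MB = 7,600,000 bytes
⌊8,000,000,000,000 / 7,600,000⌋ = 1,052,631

1,052,631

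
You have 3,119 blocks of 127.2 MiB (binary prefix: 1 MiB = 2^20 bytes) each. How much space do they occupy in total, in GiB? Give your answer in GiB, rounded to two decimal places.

Total = 3,119 × 127.2 MiB = 396736.8 MiB
= 396736.8 × 1,048,576 bytes = 416,008,686,796.8 bytes
1 GiB = 1,073,741,824 bytes
416,008,686,796.8 / 1,073,741,824 = 387.44 GiB

387.44 GiB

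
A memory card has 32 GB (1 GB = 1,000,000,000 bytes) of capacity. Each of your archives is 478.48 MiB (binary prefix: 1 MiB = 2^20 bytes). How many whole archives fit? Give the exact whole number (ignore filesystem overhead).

63

Capacity: 32 GB = 32,000,000,000 bytes
Per item: 478.48 MiB = 501,722,644.48 bytes
⌊32,000,000,000 / 501,722,644.48⌋ = 63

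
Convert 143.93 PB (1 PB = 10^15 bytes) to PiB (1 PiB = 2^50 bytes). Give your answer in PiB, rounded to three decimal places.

127.836 PiB

143.93 PB = 143.93 × 10^15 bytes = 143,930,000,000,000,000 bytes
1 PiB = 2^50 bytes = 1,125,899,906,842,624 bytes
143,930,000,000,000,000 / 1,125,899,906,842,624 = 127.836 PiB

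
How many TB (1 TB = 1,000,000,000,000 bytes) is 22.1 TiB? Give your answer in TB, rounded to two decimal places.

22.1 TiB = 22.1 × 2^40 bytes = 24,299,206,973,849.6 bytes
1 TB = 1,000,000,000,000 bytes
24,299,206,973,849.6 / 1,000,000,000,000 = 24.30 TB

24.30 TB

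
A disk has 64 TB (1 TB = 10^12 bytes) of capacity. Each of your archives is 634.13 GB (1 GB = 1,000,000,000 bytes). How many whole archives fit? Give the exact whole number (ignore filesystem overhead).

Capacity: 64 TB = 64,000,000,000,000 bytes
Per item: 634.13 GB = 634,130,000,000 bytes
⌊64,000,000,000,000 / 634,130,000,000⌋ = 100

100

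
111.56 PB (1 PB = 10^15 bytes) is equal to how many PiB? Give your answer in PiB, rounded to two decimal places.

111.56 PB × 1,000,000,000,000,000 bytes/PB = 111,560,000,000,000,000 bytes
1 PiB = 2^50 bytes = 1,125,899,906,842,624 bytes
111,560,000,000,000,000 / 1,125,899,906,842,624 = 99.09 PiB

99.09 PiB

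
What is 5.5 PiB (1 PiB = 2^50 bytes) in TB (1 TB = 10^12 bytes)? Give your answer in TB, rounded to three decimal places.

5.5 PiB × 1,125,899,906,842,624 bytes/PiB = 6,192,449,487,634,432 bytes
1 TB = 10^12 bytes = 1,000,000,000,000 bytes
6,192,449,487,634,432 / 1,000,000,000,000 = 6,192.449 TB

6,192.449 TB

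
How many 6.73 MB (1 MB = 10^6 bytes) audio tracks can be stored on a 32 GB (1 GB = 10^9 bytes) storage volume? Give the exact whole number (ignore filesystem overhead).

Capacity: 32 GB = 32,000,000,000 bytes
Per item: 6.73 MB = 6,730,000 bytes
⌊32,000,000,000 / 6,730,000⌋ = 4,754

4,754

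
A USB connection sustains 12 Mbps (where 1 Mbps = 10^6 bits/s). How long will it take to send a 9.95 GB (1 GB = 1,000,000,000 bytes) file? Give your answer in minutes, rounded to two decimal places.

110.56 minutes

9.95 GB = 9,950,000,000 bytes = 79,600,000,000 bits
12 Mbps = 12,000,000 bits/s
time = 79,600,000,000 / 12,000,000 = 6,633.333 s
6,633.333 s / 60 = 110.56 minutes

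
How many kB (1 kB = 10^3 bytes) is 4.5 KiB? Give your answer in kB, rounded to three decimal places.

4.608 kB

4.5 KiB = 4.5 × 2^10 bytes = 4,608 bytes
1 kB = 10^3 bytes = 1,000 bytes
4,608 / 1,000 = 4.608 kB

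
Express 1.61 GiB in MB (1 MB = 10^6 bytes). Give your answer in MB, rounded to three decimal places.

1.61 GiB × 1,073,741,824 bytes/GiB = 1,728,724,336.64 bytes
1 MB = 10^6 bytes = 1,000,000 bytes
1,728,724,336.64 / 1,000,000 = 1,728.724 MB

1,728.724 MB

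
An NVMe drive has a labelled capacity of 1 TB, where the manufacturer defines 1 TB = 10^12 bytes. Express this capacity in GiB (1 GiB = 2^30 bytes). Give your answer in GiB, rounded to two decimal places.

931.32 GiB

1 TB = 1 × 10^12 bytes = 1,000,000,000,000 bytes
1 GiB = 2^30 bytes = 1,073,741,824 bytes
1,000,000,000,000 / 1,073,741,824 = 931.32 GiB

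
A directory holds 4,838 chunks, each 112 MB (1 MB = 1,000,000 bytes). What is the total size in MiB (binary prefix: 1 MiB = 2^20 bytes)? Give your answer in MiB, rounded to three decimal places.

Total = 4,838 × 112 MB = 541,856 MB
= 541,856 × 1,000,000 bytes = 541,856,000,000 bytes
1 MiB = 1,048,576 bytes
541,856,000,000 / 1,048,576 = 516,754.150 MiB

516,754.150 MiB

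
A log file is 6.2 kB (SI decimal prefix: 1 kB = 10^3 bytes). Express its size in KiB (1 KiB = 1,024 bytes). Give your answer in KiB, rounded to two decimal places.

6.05 KiB

6.2 kB = 6.2 × 10^3 bytes = 6,200 bytes
1 KiB = 1,024 bytes
6,200 / 1,024 = 6.05 KiB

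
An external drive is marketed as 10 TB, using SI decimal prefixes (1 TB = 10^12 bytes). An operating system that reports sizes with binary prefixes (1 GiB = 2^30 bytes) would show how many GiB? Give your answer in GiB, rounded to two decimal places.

10 TB × 1,000,000,000,000 bytes/TB = 10,000,000,000,000 bytes
1 GiB = 2^30 bytes = 1,073,741,824 bytes
10,000,000,000,000 / 1,073,741,824 = 9,313.23 GiB

9,313.23 GiB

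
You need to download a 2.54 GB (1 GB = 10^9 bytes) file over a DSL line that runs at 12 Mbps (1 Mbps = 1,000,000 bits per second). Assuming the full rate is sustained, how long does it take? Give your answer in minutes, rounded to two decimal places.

2.54 GB = 2,540,000,000 bytes = 20,320,000,000 bits
12 Mbps = 12,000,000 bits/s
time = 20,320,000,000 / 12,000,000 = 1,693.333 s
1,693.333 s / 60 = 28.22 minutes

28.22 minutes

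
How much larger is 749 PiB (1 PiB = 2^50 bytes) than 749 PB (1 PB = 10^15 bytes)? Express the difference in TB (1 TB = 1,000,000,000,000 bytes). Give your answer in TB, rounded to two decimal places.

94,299.03 TB

749 PiB = 749 × 1,125,899,906,842,624 = 843,299,030,225,125,376 bytes
749 PB = 749 × 1,000,000,000,000,000 = 749,000,000,000,000,000 bytes
difference = 94,299,030,225,125,376 bytes
94,299,030,225,125,376 / 1,000,000,000,000 = 94,299.03 TB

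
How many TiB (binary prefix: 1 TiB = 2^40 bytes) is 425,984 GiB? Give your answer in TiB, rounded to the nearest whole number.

425,984 GiB = 425,984 × 2^30 bytes = 457,396,837,154,816 bytes
1 TiB = 2^40 bytes = 1,099,511,627,776 bytes
457,396,837,154,816 / 1,099,511,627,776 = 416 TiB

416 TiB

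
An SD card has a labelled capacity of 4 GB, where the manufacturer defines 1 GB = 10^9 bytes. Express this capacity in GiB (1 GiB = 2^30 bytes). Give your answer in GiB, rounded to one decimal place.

4 GB = 4 × 10^9 bytes = 4,000,000,000 bytes
1 GiB = 1,073,741,824 bytes
4,000,000,000 / 1,073,741,824 = 3.7 GiB

3.7 GiB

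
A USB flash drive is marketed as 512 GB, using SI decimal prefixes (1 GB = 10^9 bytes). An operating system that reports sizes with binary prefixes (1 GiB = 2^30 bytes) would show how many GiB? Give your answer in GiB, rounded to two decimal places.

476.84 GiB

512 GB × 1,000,000,000 bytes/GB = 512,000,000,000 bytes
1 GiB = 1,073,741,824 bytes
512,000,000,000 / 1,073,741,824 = 476.84 GiB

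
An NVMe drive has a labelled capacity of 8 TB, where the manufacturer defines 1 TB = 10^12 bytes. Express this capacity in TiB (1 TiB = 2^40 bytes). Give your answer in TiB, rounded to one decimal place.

8 TB × 1,000,000,000,000 bytes/TB = 8,000,000,000,000 bytes
1 TiB = 1,099,511,627,776 bytes
8,000,000,000,000 / 1,099,511,627,776 = 7.3 TiB

7.3 TiB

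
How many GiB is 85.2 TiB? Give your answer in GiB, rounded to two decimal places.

85.2 TiB = 85.2 × 2^40 bytes = 93,678,390,686,515.2 bytes
1 GiB = 2^30 bytes = 1,073,741,824 bytes
93,678,390,686,515.2 / 1,073,741,824 = 87,244.80 GiB

87,244.80 GiB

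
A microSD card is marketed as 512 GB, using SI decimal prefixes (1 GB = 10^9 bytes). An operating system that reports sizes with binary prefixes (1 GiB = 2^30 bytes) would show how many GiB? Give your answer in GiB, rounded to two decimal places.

512 GB = 512 × 10^9 bytes = 512,000,000,000 bytes
1 GiB = 1,073,741,824 bytes
512,000,000,000 / 1,073,741,824 = 476.84 GiB

476.84 GiB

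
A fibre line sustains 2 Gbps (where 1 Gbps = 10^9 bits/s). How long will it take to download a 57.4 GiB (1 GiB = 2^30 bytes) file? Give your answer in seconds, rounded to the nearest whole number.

247 seconds

57.4 GiB = 61,632,780,697.6 bytes = 493,062,245,580.8 bits
2 Gbps = 2,000,000,000 bits/s
time = 493,062,245,580.8 / 2,000,000,000 = 247 s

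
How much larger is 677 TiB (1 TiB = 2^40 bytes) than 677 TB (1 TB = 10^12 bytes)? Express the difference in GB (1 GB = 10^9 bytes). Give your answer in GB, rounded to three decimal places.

677 TiB = 677 × 1,099,511,627,776 = 744,369,372,004,352 bytes
677 TB = 677 × 1,000,000,000,000 = 677,000,000,000,000 bytes
difference = 67,369,372,004,352 bytes
67,369,372,004,352 / 1,000,000,000 = 67,369.372 GB

67,369.372 GB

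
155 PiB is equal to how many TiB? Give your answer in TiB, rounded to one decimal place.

158,720.0 TiB

155 PiB × 1,125,899,906,842,624 bytes/PiB = 174,514,485,560,606,720 bytes
1 TiB = 1,099,511,627,776 bytes
174,514,485,560,606,720 / 1,099,511,627,776 = 158,720.0 TiB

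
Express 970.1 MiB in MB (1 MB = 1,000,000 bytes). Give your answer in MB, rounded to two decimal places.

970.1 MiB × 1,048,576 bytes/MiB = 1,017,223,577.6 bytes
1 MB = 10^6 bytes = 1,000,000 bytes
1,017,223,577.6 / 1,000,000 = 1,017.22 MB

1,017.22 MB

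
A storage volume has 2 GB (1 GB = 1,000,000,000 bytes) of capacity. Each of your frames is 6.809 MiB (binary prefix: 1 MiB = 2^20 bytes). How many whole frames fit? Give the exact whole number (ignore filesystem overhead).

Capacity: 2 GB = 2,000,000,000 bytes
Per item: 6.809 MiB = 7,139,753.984 bytes
⌊2,000,000,000 / 7,139,753.984⌋ = 280

280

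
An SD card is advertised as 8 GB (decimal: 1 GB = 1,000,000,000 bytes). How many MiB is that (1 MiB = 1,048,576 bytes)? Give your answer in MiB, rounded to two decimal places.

8 GB = 8 × 10^9 bytes = 8,000,000,000 bytes
1 MiB = 2^20 bytes = 1,048,576 bytes
8,000,000,000 / 1,048,576 = 7,629.39 MiB

7,629.39 MiB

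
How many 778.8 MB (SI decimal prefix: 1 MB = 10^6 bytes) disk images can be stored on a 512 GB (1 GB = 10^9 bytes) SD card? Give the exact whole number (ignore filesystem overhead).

Capacity: 512 GB = 512,000,000,000 bytes
Per item: 778.8 MB = 778,800,000 bytes
⌊512,000,000,000 / 778,800,000⌋ = 657

657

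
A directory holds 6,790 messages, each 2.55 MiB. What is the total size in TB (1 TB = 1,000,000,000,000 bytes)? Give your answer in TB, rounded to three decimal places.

0.018 TB

Total = 6,790 × 2.55 MiB = 17314.5 MiB
= 17314.5 × 1,048,576 bytes = 18,155,569,152 bytes
1 TB = 1,000,000,000,000 bytes
18,155,569,152 / 1,000,000,000,000 = 0.018 TB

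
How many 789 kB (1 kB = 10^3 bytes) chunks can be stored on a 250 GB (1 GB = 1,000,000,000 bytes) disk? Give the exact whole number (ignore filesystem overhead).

316,856

Capacity: 250 GB = 250,000,000,000 bytes
Per item: 789 kB = 789,000 bytes
⌊250,000,000,000 / 789,000⌋ = 316,856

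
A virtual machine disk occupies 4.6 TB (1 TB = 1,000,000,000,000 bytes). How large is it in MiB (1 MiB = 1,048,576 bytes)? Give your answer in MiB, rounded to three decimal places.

4.6 TB × 1,000,000,000,000 bytes/TB = 4,600,000,000,000 bytes
1 MiB = 1,048,576 bytes
4,600,000,000,000 / 1,048,576 = 4,386,901.855 MiB

4,386,901.855 MiB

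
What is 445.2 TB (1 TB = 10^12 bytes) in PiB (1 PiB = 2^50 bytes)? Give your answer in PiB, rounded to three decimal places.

0.395 PiB

445.2 TB = 445.2 × 10^12 bytes = 445,200,000,000,000 bytes
1 PiB = 2^50 bytes = 1,125,899,906,842,624 bytes
445,200,000,000,000 / 1,125,899,906,842,624 = 0.395 PiB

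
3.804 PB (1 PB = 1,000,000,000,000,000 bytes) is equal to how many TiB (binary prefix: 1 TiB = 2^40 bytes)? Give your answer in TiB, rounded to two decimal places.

3.804 PB = 3.804 × 10^15 bytes = 3,804,000,000,000,000 bytes
1 TiB = 2^40 bytes = 1,099,511,627,776 bytes
3,804,000,000,000,000 / 1,099,511,627,776 = 3,459.72 TiB

3,459.72 TiB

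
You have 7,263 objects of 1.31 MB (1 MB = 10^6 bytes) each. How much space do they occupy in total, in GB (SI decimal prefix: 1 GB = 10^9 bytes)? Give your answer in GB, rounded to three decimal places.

9.515 GB

Total = 7,263 × 1.31 MB = 9514.53 MB
= 9514.53 × 1,000,000 bytes = 9,514,530,000 bytes
1 GB = 1,000,000,000 bytes
9,514,530,000 / 1,000,000,000 = 9.515 GB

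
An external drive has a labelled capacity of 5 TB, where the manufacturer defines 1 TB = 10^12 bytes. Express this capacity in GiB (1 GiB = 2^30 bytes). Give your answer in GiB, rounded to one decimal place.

5 TB = 5 × 10^12 bytes = 5,000,000,000,000 bytes
1 GiB = 2^30 bytes = 1,073,741,824 bytes
5,000,000,000,000 / 1,073,741,824 = 4,656.6 GiB

4,656.6 GiB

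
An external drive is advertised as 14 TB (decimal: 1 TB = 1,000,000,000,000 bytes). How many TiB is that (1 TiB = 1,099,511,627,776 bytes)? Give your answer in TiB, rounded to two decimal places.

12.73 TiB

14 TB = 14 × 10^12 bytes = 14,000,000,000,000 bytes
1 TiB = 2^40 bytes = 1,099,511,627,776 bytes
14,000,000,000,000 / 1,099,511,627,776 = 12.73 TiB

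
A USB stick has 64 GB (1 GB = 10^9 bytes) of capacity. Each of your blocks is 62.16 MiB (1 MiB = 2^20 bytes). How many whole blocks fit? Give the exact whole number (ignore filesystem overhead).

Capacity: 64 GB = 64,000,000,000 bytes
Per item: 62.16 MiB = 65,179,484.16 bytes
⌊64,000,000,000 / 65,179,484.16⌋ = 981

981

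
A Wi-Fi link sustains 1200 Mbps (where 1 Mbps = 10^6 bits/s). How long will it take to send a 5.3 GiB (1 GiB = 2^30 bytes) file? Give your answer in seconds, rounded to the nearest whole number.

38 seconds

5.3 GiB = 5,690,831,667.2 bytes = 45,526,653,337.6 bits
1200 Mbps = 1,200,000,000 bits/s
time = 45,526,653,337.6 / 1,200,000,000 = 38 s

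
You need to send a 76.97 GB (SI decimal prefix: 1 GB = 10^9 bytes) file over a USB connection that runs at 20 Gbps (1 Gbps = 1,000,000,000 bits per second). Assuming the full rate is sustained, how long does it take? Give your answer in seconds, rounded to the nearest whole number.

76.97 GB = 76,970,000,000 bytes = 615,760,000,000 bits
20 Gbps = 20,000,000,000 bits/s
time = 615,760,000,000 / 20,000,000,000 = 31 s

31 seconds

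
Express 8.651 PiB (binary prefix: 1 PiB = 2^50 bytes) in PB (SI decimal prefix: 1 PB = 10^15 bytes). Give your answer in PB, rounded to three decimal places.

9.740 PB

8.651 PiB × 1,125,899,906,842,624 bytes/PiB = 9,740,160,094,095,540.224 bytes
1 PB = 10^15 bytes = 1,000,000,000,000,000 bytes
9,740,160,094,095,540.224 / 1,000,000,000,000,000 = 9.740 PB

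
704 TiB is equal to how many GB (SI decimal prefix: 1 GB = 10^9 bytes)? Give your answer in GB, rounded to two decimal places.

774,056.19 GB

704 TiB × 1,099,511,627,776 bytes/TiB = 774,056,185,954,304 bytes
1 GB = 10^9 bytes = 1,000,000,000 bytes
774,056,185,954,304 / 1,000,000,000 = 774,056.19 GB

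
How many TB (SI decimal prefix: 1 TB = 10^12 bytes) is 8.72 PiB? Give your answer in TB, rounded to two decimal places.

8.72 PiB = 8.72 × 2^50 bytes = 9,817,847,187,667,681.28 bytes
1 TB = 10^12 bytes = 1,000,000,000,000 bytes
9,817,847,187,667,681.28 / 1,000,000,000,000 = 9,817.85 TB

9,817.85 TB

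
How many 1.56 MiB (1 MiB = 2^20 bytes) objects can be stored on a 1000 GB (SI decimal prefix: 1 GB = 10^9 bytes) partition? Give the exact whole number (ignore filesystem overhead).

Capacity: 1000 GB = 1,000,000,000,000 bytes
Per item: 1.56 MiB = 1,635,778.56 bytes
⌊1,000,000,000,000 / 1,635,778.56⌋ = 611,329

611,329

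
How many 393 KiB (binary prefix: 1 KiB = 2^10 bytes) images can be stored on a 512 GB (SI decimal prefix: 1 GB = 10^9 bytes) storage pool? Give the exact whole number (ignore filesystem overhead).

Capacity: 512 GB = 512,000,000,000 bytes
Per item: 393 KiB = 402,432 bytes
⌊512,000,000,000 / 402,432⌋ = 1,272,264

1,272,264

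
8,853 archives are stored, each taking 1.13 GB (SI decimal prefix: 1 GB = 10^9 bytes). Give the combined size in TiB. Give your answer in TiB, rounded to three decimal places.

Total = 8,853 × 1.13 GB = 10003.89 GB
= 10003.89 × 1,000,000,000 bytes = 10,003,890,000,000 bytes
1 TiB = 1,099,511,627,776 bytes
10,003,890,000,000 / 1,099,511,627,776 = 9.098 TiB

9.098 TiB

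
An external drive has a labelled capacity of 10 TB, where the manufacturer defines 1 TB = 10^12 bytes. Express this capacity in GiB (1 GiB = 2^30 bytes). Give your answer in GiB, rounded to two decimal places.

10 TB = 10 × 10^12 bytes = 10,000,000,000,000 bytes
1 GiB = 2^30 bytes = 1,073,741,824 bytes
10,000,000,000,000 / 1,073,741,824 = 9,313.23 GiB

9,313.23 GiB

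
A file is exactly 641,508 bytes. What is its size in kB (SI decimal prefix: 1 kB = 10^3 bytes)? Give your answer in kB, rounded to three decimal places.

641,508 bytes given.
1 kB = 10^3 bytes = 1,000 bytes
641,508 / 1,000 = 641.508 kB

641.508 kB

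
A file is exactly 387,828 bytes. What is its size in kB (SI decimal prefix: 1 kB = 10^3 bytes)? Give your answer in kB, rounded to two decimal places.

387.83 kB

387,828 bytes given.
1 kB = 1,000 bytes
387,828 / 1,000 = 387.83 kB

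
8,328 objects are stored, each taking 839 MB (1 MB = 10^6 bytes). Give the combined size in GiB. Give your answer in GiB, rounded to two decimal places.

Total = 8,328 × 839 MB = 6,987,192 MB
= 6,987,192 × 1,000,000 bytes = 6,987,192,000,000 bytes
1 GiB = 1,073,741,824 bytes
6,987,192,000,000 / 1,073,741,824 = 6,507.33 GiB

6,507.33 GiB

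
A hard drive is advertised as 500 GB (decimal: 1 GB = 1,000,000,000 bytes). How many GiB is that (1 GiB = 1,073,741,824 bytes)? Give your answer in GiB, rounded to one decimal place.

500 GB = 500 × 10^9 bytes = 500,000,000,000 bytes
1 GiB = 1,073,741,824 bytes
500,000,000,000 / 1,073,741,824 = 465.7 GiB

465.7 GiB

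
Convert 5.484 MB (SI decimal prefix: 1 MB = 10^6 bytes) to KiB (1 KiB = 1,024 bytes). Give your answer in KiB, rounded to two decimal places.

5.484 MB = 5.484 × 10^6 bytes = 5,484,000 bytes
1 KiB = 1,024 bytes
5,484,000 / 1,024 = 5,355.47 KiB

5,355.47 KiB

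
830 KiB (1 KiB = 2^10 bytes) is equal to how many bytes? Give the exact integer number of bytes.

849,920 bytes

830 × 1,024 = 849,920 bytes  (1 KiB = 2^10 bytes)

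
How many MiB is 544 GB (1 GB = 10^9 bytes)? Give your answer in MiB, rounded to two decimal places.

518,798.83 MiB

544 GB = 544 × 10^9 bytes = 544,000,000,000 bytes
1 MiB = 1,048,576 bytes
544,000,000,000 / 1,048,576 = 518,798.83 MiB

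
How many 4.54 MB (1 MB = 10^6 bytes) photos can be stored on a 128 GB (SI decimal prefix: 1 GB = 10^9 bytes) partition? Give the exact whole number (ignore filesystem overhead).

28,193

Capacity: 128 GB = 128,000,000,000 bytes
Per item: 4.54 MB = 4,540,000 bytes
⌊128,000,000,000 / 4,540,000⌋ = 28,193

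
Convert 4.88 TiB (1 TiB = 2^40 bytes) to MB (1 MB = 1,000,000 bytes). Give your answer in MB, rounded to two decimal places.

4.88 TiB = 4.88 × 2^40 bytes = 5,365,616,743,546.88 bytes
1 MB = 10^6 bytes = 1,000,000 bytes
5,365,616,743,546.88 / 1,000,000 = 5,365,616.74 MB

5,365,616.74 MB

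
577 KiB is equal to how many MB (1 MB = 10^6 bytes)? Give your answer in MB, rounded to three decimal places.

0.591 MB

577 KiB = 577 × 2^10 bytes = 590,848 bytes
1 MB = 10^6 bytes = 1,000,000 bytes
590,848 / 1,000,000 = 0.591 MB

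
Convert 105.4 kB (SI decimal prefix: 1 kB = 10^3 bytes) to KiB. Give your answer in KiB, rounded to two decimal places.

105.4 kB × 1,000 bytes/kB = 105,400 bytes
1 KiB = 2^10 bytes = 1,024 bytes
105,400 / 1,024 = 102.93 KiB

102.93 KiB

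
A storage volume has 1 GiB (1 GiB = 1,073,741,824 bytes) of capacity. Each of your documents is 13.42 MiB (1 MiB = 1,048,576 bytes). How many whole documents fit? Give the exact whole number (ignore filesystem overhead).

Capacity: 1 GiB = 1,073,741,824 bytes
Per item: 13.42 MiB = 14,071,889.92 bytes
⌊1,073,741,824 / 14,071,889.92⌋ = 76

76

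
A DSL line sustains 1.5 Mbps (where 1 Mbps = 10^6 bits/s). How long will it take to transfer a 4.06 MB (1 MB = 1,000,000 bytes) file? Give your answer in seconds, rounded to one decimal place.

4.06 MB = 4,060,000 bytes = 32,480,000 bits
1.5 Mbps = 1,500,000 bits/s
time = 32,480,000 / 1,500,000 = 21.7 s

21.7 seconds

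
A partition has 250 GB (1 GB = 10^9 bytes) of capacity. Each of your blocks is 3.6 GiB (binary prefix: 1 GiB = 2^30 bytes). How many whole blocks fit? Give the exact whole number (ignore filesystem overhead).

64

Capacity: 250 GB = 250,000,000,000 bytes
Per item: 3.6 GiB = 3,865,470,566.4 bytes
⌊250,000,000,000 / 3,865,470,566.4⌋ = 64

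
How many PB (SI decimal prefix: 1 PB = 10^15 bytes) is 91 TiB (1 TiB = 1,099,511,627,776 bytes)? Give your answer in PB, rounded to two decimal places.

0.10 PB

91 TiB = 91 × 2^40 bytes = 100,055,558,127,616 bytes
1 PB = 10^15 bytes = 1,000,000,000,000,000 bytes
100,055,558,127,616 / 1,000,000,000,000,000 = 0.10 PB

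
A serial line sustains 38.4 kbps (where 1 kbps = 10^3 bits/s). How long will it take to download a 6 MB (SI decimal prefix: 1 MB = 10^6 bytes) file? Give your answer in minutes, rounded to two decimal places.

6 MB = 6,000,000 bytes = 48,000,000 bits
38.4 kbps = 38,400 bits/s
time = 48,000,000 / 38,400 = 1,250.000 s
1,250.000 s / 60 = 20.83 minutes

20.83 minutes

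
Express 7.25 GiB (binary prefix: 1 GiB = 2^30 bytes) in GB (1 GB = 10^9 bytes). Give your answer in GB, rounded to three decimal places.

7.785 GB

7.25 GiB × 1,073,741,824 bytes/GiB = 7,784,628,224 bytes
1 GB = 10^9 bytes = 1,000,000,000 bytes
7,784,628,224 / 1,000,000,000 = 7.785 GB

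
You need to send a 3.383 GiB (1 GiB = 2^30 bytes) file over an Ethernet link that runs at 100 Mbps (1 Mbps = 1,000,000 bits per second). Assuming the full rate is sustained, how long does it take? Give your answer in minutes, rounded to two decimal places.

3.383 GiB = 3,632,468,590.592 bytes = 29,059,748,724.736 bits
100 Mbps = 100,000,000 bits/s
time = 29,059,748,724.736 / 100,000,000 = 290.597 s
290.597 s / 60 = 4.84 minutes

4.84 minutes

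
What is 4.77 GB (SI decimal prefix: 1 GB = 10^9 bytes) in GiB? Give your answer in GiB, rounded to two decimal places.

4.44 GiB

4.77 GB × 1,000,000,000 bytes/GB = 4,770,000,000 bytes
1 GiB = 2^30 bytes = 1,073,741,824 bytes
4,770,000,000 / 1,073,741,824 = 4.44 GiB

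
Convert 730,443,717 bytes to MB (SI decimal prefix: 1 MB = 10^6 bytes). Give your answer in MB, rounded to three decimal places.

730,443,717 bytes given.
1 MB = 1,000,000 bytes
730,443,717 / 1,000,000 = 730.444 MB

730.444 MB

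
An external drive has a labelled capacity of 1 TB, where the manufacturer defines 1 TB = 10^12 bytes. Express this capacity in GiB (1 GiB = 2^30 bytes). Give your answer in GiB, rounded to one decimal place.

1 TB × 1,000,000,000,000 bytes/TB = 1,000,000,000,000 bytes
1 GiB = 2^30 bytes = 1,073,741,824 bytes
1,000,000,000,000 / 1,073,741,824 = 931.3 GiB

931.3 GiB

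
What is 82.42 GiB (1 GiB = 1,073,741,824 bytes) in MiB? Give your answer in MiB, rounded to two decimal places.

82.42 GiB = 82.42 × 2^30 bytes = 88,497,801,134.08 bytes
1 MiB = 2^20 bytes = 1,048,576 bytes
88,497,801,134.08 / 1,048,576 = 84,398.08 MiB

84,398.08 MiB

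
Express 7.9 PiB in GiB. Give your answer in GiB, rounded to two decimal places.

8,283,750.40 GiB

7.9 PiB = 7.9 × 2^50 bytes = 8,894,609,264,056,729.6 bytes
1 GiB = 1,073,741,824 bytes
8,894,609,264,056,729.6 / 1,073,741,824 = 8,283,750.40 GiB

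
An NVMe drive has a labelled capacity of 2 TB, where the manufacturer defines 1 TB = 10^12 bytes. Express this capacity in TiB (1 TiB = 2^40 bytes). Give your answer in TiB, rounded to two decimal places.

2 TB × 1,000,000,000,000 bytes/TB = 2,000,000,000,000 bytes
1 TiB = 1,099,511,627,776 bytes
2,000,000,000,000 / 1,099,511,627,776 = 1.82 TiB

1.82 TiB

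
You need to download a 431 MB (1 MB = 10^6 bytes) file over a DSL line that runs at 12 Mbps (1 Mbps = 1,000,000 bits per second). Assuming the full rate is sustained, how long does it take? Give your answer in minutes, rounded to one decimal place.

4.8 minutes

431 MB = 431,000,000 bytes = 3,448,000,000 bits
12 Mbps = 12,000,000 bits/s
time = 3,448,000,000 / 12,000,000 = 287.33 s
287.33 s / 60 = 4.8 minutes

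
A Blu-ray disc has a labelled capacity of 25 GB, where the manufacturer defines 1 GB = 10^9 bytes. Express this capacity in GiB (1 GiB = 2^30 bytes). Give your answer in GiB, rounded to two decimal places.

23.28 GiB

25 GB × 1,000,000,000 bytes/GB = 25,000,000,000 bytes
1 GiB = 2^30 bytes = 1,073,741,824 bytes
25,000,000,000 / 1,073,741,824 = 23.28 GiB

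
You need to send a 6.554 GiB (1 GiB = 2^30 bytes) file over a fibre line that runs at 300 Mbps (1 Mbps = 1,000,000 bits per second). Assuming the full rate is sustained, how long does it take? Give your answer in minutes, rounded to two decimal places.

6.554 GiB = 7,037,303,914.496 bytes = 56,298,431,315.968 bits
300 Mbps = 300,000,000 bits/s
time = 56,298,431,315.968 / 300,000,000 = 187.661 s
187.661 s / 60 = 3.13 minutes

3.13 minutes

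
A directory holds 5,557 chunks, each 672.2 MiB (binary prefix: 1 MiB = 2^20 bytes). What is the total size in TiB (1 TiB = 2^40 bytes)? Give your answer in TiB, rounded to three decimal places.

3.562 TiB

Total = 5,557 × 672.2 MiB = 3735415.4 MiB
= 3735415.4 × 1,048,576 bytes = 3,916,866,938,470.4 bytes
1 TiB = 1,099,511,627,776 bytes
3,916,866,938,470.4 / 1,099,511,627,776 = 3.562 TiB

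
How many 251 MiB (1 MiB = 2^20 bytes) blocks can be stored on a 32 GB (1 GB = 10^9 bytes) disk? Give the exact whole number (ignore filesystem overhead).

121

Capacity: 32 GB = 32,000,000,000 bytes
Per item: 251 MiB = 263,192,576 bytes
⌊32,000,000,000 / 263,192,576⌋ = 121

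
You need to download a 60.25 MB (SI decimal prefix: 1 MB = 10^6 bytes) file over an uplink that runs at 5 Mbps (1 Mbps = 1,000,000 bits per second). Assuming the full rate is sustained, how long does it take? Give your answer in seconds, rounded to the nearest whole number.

96 seconds

60.25 MB = 60,250,000 bytes = 482,000,000 bits
5 Mbps = 5,000,000 bits/s
time = 482,000,000 / 5,000,000 = 96 s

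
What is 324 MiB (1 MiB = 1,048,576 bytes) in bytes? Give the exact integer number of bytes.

324 × 1,048,576 = 339,738,624 bytes  (1 MiB = 2^20 bytes)

339,738,624 bytes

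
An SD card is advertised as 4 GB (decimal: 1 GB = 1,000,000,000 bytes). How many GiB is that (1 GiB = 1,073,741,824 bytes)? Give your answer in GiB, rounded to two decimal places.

3.73 GiB

4 GB = 4 × 10^9 bytes = 4,000,000,000 bytes
1 GiB = 2^30 bytes = 1,073,741,824 bytes
4,000,000,000 / 1,073,741,824 = 3.73 GiB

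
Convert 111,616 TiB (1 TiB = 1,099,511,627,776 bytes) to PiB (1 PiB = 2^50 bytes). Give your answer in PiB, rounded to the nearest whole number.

111,616 TiB × 1,099,511,627,776 bytes/TiB = 122,723,089,845,846,016 bytes
1 PiB = 2^50 bytes = 1,125,899,906,842,624 bytes
122,723,089,845,846,016 / 1,125,899,906,842,624 = 109 PiB

109 PiB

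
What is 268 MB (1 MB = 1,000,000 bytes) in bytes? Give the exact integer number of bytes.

268,000,000 bytes

268 × 1,000,000 = 268,000,000 bytes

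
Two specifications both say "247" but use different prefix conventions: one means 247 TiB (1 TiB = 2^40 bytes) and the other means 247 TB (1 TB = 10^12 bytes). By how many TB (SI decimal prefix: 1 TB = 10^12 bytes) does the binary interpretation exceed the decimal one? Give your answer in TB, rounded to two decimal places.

24.58 TB

247 TiB = 247 × 1,099,511,627,776 = 271,579,372,060,672 bytes
247 TB = 247 × 1,000,000,000,000 = 247,000,000,000,000 bytes
difference = 24,579,372,060,672 bytes
24,579,372,060,672 / 1,000,000,000,000 = 24.58 TB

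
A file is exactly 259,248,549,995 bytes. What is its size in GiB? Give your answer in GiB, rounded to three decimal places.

259,248,549,995 bytes given.
1 GiB = 1,073,741,824 bytes
259,248,549,995 / 1,073,741,824 = 241.444 GiB

241.444 GiB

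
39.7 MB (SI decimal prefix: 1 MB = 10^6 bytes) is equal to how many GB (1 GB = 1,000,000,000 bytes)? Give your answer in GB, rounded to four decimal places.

39.7 MB × 1,000,000 bytes/MB = 39,700,000 bytes
1 GB = 10^9 bytes = 1,000,000,000 bytes
39,700,000 / 1,000,000,000 = 0.0397 GB

0.0397 GB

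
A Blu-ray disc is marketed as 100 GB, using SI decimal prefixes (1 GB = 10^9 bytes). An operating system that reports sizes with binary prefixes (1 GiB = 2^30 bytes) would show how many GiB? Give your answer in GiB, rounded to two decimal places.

93.13 GiB

100 GB = 100 × 10^9 bytes = 100,000,000,000 bytes
1 GiB = 2^30 bytes = 1,073,741,824 bytes
100,000,000,000 / 1,073,741,824 = 93.13 GiB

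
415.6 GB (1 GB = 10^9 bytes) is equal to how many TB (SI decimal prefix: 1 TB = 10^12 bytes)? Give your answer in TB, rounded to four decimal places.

0.4156 TB

415.6 GB = 415.6 × 10^9 bytes = 415,600,000,000 bytes
1 TB = 10^12 bytes = 1,000,000,000,000 bytes
415,600,000,000 / 1,000,000,000,000 = 0.4156 TB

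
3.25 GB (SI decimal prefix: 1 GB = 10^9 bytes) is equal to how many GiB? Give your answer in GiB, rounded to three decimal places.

3.25 GB × 1,000,000,000 bytes/GB = 3,250,000,000 bytes
1 GiB = 1,073,741,824 bytes
3,250,000,000 / 1,073,741,824 = 3.027 GiB

3.027 GiB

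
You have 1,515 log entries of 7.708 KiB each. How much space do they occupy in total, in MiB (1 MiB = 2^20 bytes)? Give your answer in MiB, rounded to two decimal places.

11.40 MiB

Total = 1,515 × 7.708 KiB = 11677.62 KiB
= 11677.62 × 1,024 bytes = 11,957,882.88 bytes
1 MiB = 1,048,576 bytes
11,957,882.88 / 1,048,576 = 11.40 MiB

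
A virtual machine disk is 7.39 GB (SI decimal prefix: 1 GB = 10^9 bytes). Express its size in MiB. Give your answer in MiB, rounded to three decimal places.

7.39 GB × 1,000,000,000 bytes/GB = 7,390,000,000 bytes
1 MiB = 1,048,576 bytes
7,390,000,000 / 1,048,576 = 7,047.653 MiB

7,047.653 MiB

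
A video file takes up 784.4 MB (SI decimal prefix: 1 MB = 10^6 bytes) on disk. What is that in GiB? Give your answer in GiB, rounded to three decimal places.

0.731 GiB

784.4 MB = 784.4 × 10^6 bytes = 784,400,000 bytes
1 GiB = 1,073,741,824 bytes
784,400,000 / 1,073,741,824 = 0.731 GiB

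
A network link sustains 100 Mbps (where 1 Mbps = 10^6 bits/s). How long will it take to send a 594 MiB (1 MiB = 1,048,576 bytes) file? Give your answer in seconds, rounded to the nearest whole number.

594 MiB = 622,854,144 bytes = 4,982,833,152 bits
100 Mbps = 100,000,000 bits/s
time = 4,982,833,152 / 100,000,000 = 50 s

50 seconds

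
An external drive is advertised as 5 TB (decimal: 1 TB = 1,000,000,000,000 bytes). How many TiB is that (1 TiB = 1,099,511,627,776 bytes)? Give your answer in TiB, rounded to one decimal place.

4.5 TiB

5 TB = 5 × 10^12 bytes = 5,000,000,000,000 bytes
1 TiB = 1,099,511,627,776 bytes
5,000,000,000,000 / 1,099,511,627,776 = 4.5 TiB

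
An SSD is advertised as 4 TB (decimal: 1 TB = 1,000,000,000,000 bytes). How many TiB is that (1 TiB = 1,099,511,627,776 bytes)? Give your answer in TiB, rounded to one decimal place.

4 TB = 4 × 10^12 bytes = 4,000,000,000,000 bytes
1 TiB = 2^40 bytes = 1,099,511,627,776 bytes
4,000,000,000,000 / 1,099,511,627,776 = 3.6 TiB

3.6 TiB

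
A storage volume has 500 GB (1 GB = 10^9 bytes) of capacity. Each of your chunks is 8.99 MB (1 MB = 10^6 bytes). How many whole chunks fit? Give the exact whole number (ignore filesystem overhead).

Capacity: 500 GB = 500,000,000,000 bytes
Per item: 8.99 MB = 8,990,000 bytes
⌊500,000,000,000 / 8,990,000⌋ = 55,617

55,617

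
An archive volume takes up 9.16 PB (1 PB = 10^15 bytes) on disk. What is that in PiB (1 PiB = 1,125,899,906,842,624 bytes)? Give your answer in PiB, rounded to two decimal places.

9.16 PB × 1,000,000,000,000,000 bytes/PB = 9,160,000,000,000,000 bytes
1 PiB = 2^50 bytes = 1,125,899,906,842,624 bytes
9,160,000,000,000,000 / 1,125,899,906,842,624 = 8.14 PiB

8.14 PiB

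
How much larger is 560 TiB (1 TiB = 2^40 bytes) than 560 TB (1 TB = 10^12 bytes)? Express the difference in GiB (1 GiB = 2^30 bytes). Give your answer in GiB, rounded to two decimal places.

51,899.36 GiB

560 TiB = 560 × 1,099,511,627,776 = 615,726,511,554,560 bytes
560 TB = 560 × 1,000,000,000,000 = 560,000,000,000,000 bytes
difference = 55,726,511,554,560 bytes
55,726,511,554,560 / 1,073,741,824 = 51,899.36 GiB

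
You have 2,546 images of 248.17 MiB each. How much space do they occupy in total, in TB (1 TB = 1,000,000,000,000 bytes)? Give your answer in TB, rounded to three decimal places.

0.663 TB

Total = 2,546 × 248.17 MiB = 631840.82 MiB
= 631840.82 × 1,048,576 bytes = 662,533,119,672.32 bytes
1 TB = 1,000,000,000,000 bytes
662,533,119,672.32 / 1,000,000,000,000 = 0.663 TB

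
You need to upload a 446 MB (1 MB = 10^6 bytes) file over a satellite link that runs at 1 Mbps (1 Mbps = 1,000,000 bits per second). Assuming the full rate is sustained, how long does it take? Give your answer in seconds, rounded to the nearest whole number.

3,568 seconds

446 MB = 446,000,000 bytes = 3,568,000,000 bits
1 Mbps = 1,000,000 bits/s
time = 3,568,000,000 / 1,000,000 = 3,568 s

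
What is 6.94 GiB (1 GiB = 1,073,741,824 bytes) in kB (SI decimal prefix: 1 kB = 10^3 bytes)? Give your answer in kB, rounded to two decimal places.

7,451,768.26 kB

6.94 GiB = 6.94 × 2^30 bytes = 7,451,768,258.56 bytes
1 kB = 1,000 bytes
7,451,768,258.56 / 1,000 = 7,451,768.26 kB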